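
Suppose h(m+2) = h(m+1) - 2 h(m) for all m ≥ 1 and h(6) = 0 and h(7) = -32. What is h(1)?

Rearranging, h(m-2) = (h(m) - h(m-1)) / -2.
h(5) = (-32 - 0) / -2 = -32/-2 = 16
h(4) = (0 - 16) / -2 = -16/-2 = 8
h(3) = (16 - 8) / -2 = 8/-2 = -4
h(2) = (8 - (-4)) / -2 = 12/-2 = -6
h(1) = (-4 - (-6)) / -2 = 2/-2 = -1

-1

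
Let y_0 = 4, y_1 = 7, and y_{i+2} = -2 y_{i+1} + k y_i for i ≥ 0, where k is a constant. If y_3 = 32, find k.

-4

y_2 = -14 + 4k
y_3 = 28 - k
So 28 - k = 32, giving k = -4.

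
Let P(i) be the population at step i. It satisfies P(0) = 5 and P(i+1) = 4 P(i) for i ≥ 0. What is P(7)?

P(1) = 4(5) = 20
P(2) = 4(20) = 80
P(3) = 4(80) = 320
P(4) = 4(320) = 1280
P(5) = 4(1280) = 5120
P(6) = 4(5120) = 20480
P(7) = 4(20480) = 81920

81920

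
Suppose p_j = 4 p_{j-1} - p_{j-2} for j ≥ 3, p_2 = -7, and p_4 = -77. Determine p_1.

-7

Let p_1 = y.
p_3 = -28 - y
p_4 = -105 - 4y
So -105 - 4y = -77, giving y = -7.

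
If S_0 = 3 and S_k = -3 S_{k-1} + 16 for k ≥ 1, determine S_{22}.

-31381059605

The fixed point is 16/(1 + 3) = 4, so S_k - 4 = -3(S_{k-1} - 4).
Hence S_k = -1·(-3)^k + 4.
S_{22} = -1·(-3)^{22} + 4 = -1·31381059609 + 4 = -31381059605.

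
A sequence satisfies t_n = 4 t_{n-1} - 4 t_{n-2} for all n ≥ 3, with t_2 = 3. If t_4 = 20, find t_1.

1

Let t_1 = w.
t_3 = 12 - 4w
t_4 = 36 - 16w
So 36 - 16w = 20, giving w = 1.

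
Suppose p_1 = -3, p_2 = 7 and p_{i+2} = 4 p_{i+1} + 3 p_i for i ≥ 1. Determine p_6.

2071

p_3 = 4*7 + 3*(-3) = 19
p_4 = 4*19 + 3*7 = 97
p_5 = 4*97 + 3*19 = 445
p_6 = 4*445 + 3*97 = 2071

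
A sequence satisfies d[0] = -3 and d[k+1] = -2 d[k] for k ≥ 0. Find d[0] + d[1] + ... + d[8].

d[1] = -2·(-3) = 6
d[2] = -2·6 = -12
d[3] = -2·(-12) = 24
d[4] = -2·24 = -48
d[5] = -2·(-48) = 96
d[6] = -2·96 = -192
d[7] = -2·(-192) = 384
d[8] = -2·384 = -768
Sum = (-3) + 6 + (-12) + 24 + (-48) + 96 + (-192) + 384 + (-768) = -513

-513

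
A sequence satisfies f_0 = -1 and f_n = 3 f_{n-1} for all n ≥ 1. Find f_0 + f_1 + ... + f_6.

-1093

f_1 = 3*(-1) = -3
f_2 = 3*(-3) = -9
f_3 = 3*(-9) = -27
f_4 = 3*(-27) = -81
f_5 = 3*(-81) = -243
f_6 = 3*(-243) = -729
Sum = (-1) + (-3) + (-9) + (-27) + (-81) + (-243) + (-729) = -1093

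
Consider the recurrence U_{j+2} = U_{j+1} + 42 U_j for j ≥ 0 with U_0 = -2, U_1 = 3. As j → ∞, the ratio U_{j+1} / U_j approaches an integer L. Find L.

7

The characteristic equation is r^2 - r - 42 = 0, which factors as (r - 7)(r + 6) = 0.
So the roots are 7 and -6. Since |7| > |-6| and the coefficient of 7^j is non-zero, the ratio tends to 7.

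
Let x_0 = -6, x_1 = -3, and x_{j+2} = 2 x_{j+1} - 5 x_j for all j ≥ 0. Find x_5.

x_2 = 2·(-3) - 5·(-6) = 24
x_3 = 2·24 - 5·(-3) = 63
x_4 = 2·63 - 5·24 = 6
x_5 = 2·6 - 5·63 = -303

-303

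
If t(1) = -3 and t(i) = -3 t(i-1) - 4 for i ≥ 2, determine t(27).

The fixed point is -4/(1 + 3) = -1, so t(i) + 1 = -3(t(i-1) + 1).
Hence t(i) = -2·(-3)^{i-1} - 1.
t(27) = -2·(-3)^{26} - 1 = -2·2541865828329 - 1 = -5083731656659.

-5083731656659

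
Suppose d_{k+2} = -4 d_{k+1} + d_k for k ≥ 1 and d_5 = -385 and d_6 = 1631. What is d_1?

7

Rearranging, d_{k-2} = d_k + 4 d_{k-1}.
d_4 = 1631 + 4*(-385) = 91
d_3 = -385 + 4*91 = -21
d_2 = 91 + 4*(-21) = 7
d_1 = -21 + 4*7 = 7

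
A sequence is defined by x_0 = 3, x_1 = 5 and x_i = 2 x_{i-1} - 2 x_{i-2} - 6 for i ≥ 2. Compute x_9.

170

x_2 = 2*5 - 2*3 - 6 = -2
x_3 = 2*(-2) - 2*5 - 6 = -20
x_4 = 2*(-20) - 2*(-2) - 6 = -42
x_5 = 2*(-42) - 2*(-20) - 6 = -50
x_6 = 2*(-50) - 2*(-42) - 6 = -22
x_7 = 2*(-22) - 2*(-50) - 6 = 50
x_8 = 2*50 - 2*(-22) - 6 = 138
x_9 = 2*138 - 2*50 - 6 = 170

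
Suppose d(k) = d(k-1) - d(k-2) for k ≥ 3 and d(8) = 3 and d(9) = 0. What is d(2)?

Rearranging, d(k-2) = -(d(k) - d(k-1)).
d(7) = -(0 - 3) = 3
d(6) = -(3 - 3) = 0
d(5) = -(3 - 0) = -3
d(4) = -(0 - (-3)) = -3
d(3) = -(-3 - (-3)) = 0
d(2) = -(-3 - 0) = 3

3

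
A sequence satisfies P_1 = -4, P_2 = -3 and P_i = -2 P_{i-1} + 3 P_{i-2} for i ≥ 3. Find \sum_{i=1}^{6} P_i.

23

P_3 = -2*(-3) + 3*(-4) = -6
P_4 = -2*(-6) + 3*(-3) = 3
P_5 = -2*3 + 3*(-6) = -24
P_6 = -2*(-24) + 3*3 = 57
Sum = (-4) + (-3) + (-6) + 3 + (-24) + 57 = 23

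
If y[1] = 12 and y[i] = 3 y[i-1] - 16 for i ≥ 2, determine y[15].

The fixed point is -16/(1 - 3) = 8, so y[i] - 8 = 3(y[i-1] - 8).
Hence y[i] = 4·3^{i-1} + 8.
y[15] = 4·3^{14} + 8 = 4·4782969 + 8 = 19131884.

19131884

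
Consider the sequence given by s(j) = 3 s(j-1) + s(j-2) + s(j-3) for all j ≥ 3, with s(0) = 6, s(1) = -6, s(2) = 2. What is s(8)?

1942

s(3) = 3(2) + (-6) + 6 = 6
s(4) = 3(6) + 2 + (-6) = 14
s(5) = 3(14) + 6 + 2 = 50
s(6) = 3(50) + 14 + 6 = 170
s(7) = 3(170) + 50 + 14 = 574
s(8) = 3(574) + 170 + 50 = 1942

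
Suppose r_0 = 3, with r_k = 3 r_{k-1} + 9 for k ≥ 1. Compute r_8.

49203

r_1 = 3*3 + 9 = 18
r_2 = 3*18 + 9 = 63
r_3 = 3*63 + 9 = 198
r_4 = 3*198 + 9 = 603
r_5 = 3*603 + 9 = 1818
r_6 = 3*1818 + 9 = 5463
r_7 = 3*5463 + 9 = 16398
r_8 = 3*16398 + 9 = 49203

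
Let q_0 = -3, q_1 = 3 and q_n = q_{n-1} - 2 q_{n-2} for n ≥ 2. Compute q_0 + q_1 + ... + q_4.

-3

q_2 = 3 - 2(-3) = 9
q_3 = 9 - 2(3) = 3
q_4 = 3 - 2(9) = -15
Sum = (-3) + 3 + 9 + 3 + (-15) = -3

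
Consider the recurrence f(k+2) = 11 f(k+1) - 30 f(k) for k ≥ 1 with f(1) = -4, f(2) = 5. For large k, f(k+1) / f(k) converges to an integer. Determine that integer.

6

The characteristic equation is r^2 - 11r + 30 = 0, which factors as (r - 6)(r - 5) = 0.
So the roots are 6 and 5. Since |6| > |5| and the coefficient of 6^k is non-zero, the ratio tends to 6.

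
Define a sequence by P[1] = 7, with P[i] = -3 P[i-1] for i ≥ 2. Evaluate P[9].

P[2] = -3·7 = -21
P[3] = -3·(-21) = 63
P[4] = -3·63 = -189
P[5] = -3·(-189) = 567
P[6] = -3·567 = -1701
P[7] = -3·(-1701) = 5103
P[8] = -3·5103 = -15309
P[9] = -3·(-15309) = 45927

45927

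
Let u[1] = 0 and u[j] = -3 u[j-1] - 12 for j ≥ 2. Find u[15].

The fixed point is -12/(1 + 3) = -3, so u[j] + 3 = -3(u[j-1] + 3).
Hence u[j] = 3·(-3)^{j-1} - 3.
u[15] = 3·(-3)^{14} - 3 = 3·4782969 - 3 = 14348904.

14348904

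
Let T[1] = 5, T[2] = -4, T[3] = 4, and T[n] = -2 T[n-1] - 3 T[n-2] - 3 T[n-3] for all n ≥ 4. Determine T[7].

T[4] = -2(4) - 3(-4) - 3(5) = -11
T[5] = -2(-11) - 3(4) - 3(-4) = 22
T[6] = -2(22) - 3(-11) - 3(4) = -23
T[7] = -2(-23) - 3(22) - 3(-11) = 13

13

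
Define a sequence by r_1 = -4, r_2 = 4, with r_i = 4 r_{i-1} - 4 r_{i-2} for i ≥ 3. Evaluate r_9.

11264

r_3 = 4(4) - 4(-4) = 32
r_4 = 4(32) - 4(4) = 112
r_5 = 4(112) - 4(32) = 320
r_6 = 4(320) - 4(112) = 832
r_7 = 4(832) - 4(320) = 2048
r_8 = 4(2048) - 4(832) = 4864
r_9 = 4(4864) - 4(2048) = 11264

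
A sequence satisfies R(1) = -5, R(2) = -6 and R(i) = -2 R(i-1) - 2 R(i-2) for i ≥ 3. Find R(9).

-80

R(3) = -2(-6) - 2(-5) = 22
R(4) = -2(22) - 2(-6) = -32
R(5) = -2(-32) - 2(22) = 20
R(6) = -2(20) - 2(-32) = 24
R(7) = -2(24) - 2(20) = -88
R(8) = -2(-88) - 2(24) = 128
R(9) = -2(128) - 2(-88) = -80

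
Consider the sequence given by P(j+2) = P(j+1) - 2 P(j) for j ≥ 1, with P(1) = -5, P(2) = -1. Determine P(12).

-133

P(3) = (-1) - 2·(-5) = 9
P(4) = 9 - 2·(-1) = 11
P(5) = 11 - 2·9 = -7
P(6) = (-7) - 2·11 = -29
P(7) = (-29) - 2·(-7) = -15
P(8) = (-15) - 2·(-29) = 43
P(9) = 43 - 2·(-15) = 73
P(10) = 73 - 2·43 = -13
P(11) = (-13) - 2·73 = -159
P(12) = (-159) - 2·(-13) = -133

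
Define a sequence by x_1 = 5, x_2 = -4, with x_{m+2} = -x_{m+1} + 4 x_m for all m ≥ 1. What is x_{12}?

x_3 = -(-4) + 4*5 = 24
x_4 = -24 + 4*(-4) = -40
x_5 = -(-40) + 4*24 = 136
x_6 = -136 + 4*(-40) = -296
x_7 = -(-296) + 4*136 = 840
x_8 = -840 + 4*(-296) = -2024
x_9 = -(-2024) + 4*840 = 5384
x_{10} = -5384 + 4*(-2024) = -13480
x_{11} = -(-13480) + 4*5384 = 35016
x_{12} = -35016 + 4*(-13480) = -88936

-88936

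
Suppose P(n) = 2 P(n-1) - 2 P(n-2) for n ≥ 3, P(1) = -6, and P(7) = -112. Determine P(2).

8

Let P(2) = y.
P(3) = 12 + 2y
P(4) = 24 + 2y
P(5) = 24
P(6) = -4y
P(7) = -48 - 8y
So -48 - 8y = -112, giving y = 8.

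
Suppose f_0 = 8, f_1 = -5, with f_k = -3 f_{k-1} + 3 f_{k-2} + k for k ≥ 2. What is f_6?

f_2 = -3·(-5) + 3·8 + 2 = 41
f_3 = -3·41 + 3·(-5) + 3 = -135
f_4 = -3·(-135) + 3·41 + 4 = 532
f_5 = -3·532 + 3·(-135) + 5 = -1996
f_6 = -3·(-1996) + 3·532 + 6 = 7590

7590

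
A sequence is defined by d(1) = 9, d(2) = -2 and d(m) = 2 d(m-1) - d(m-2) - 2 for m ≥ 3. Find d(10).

d(3) = 2*(-2) - 9 - 2 = -15
d(4) = 2*(-15) - (-2) - 2 = -30
d(5) = 2*(-30) - (-15) - 2 = -47
d(6) = 2*(-47) - (-30) - 2 = -66
d(7) = 2*(-66) - (-47) - 2 = -87
d(8) = 2*(-87) - (-66) - 2 = -110
d(9) = 2*(-110) - (-87) - 2 = -135
d(10) = 2*(-135) - (-110) - 2 = -162

-162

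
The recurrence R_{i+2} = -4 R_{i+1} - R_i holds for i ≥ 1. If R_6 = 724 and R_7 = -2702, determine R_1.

Rearranging, R_{i-2} = -(R_i + 4 R_{i-1}).
R_5 = -(-2702 + 4*724) = -194
R_4 = -(724 + 4*(-194)) = 52
R_3 = -(-194 + 4*52) = -14
R_2 = -(52 + 4*(-14)) = 4
R_1 = -(-14 + 4*4) = -2

-2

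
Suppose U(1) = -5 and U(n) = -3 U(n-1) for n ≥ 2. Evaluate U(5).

U(2) = -3(-5) = 15
U(3) = -3(15) = -45
U(4) = -3(-45) = 135
U(5) = -3(135) = -405

-405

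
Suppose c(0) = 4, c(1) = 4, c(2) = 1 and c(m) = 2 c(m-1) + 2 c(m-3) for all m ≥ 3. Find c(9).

c(3) = 2*1 + 2*4 = 10
c(4) = 2*10 + 2*4 = 28
c(5) = 2*28 + 2*1 = 58
c(6) = 2*58 + 2*10 = 136
c(7) = 2*136 + 2*28 = 328
c(8) = 2*328 + 2*58 = 772
c(9) = 2*772 + 2*136 = 1816

1816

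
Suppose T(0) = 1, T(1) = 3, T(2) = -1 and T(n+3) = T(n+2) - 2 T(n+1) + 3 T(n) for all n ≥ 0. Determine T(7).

-17

T(3) = (-1) - 2·3 + 3·1 = -4
T(4) = (-4) - 2·(-1) + 3·3 = 7
T(5) = 7 - 2·(-4) + 3·(-1) = 12
T(6) = 12 - 2·7 + 3·(-4) = -14
T(7) = (-14) - 2·12 + 3·7 = -17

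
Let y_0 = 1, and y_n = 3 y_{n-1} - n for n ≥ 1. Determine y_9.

y_1 = 3(1) - 1 = 2
y_2 = 3(2) - 2 = 4
y_3 = 3(4) - 3 = 9
y_4 = 3(9) - 4 = 23
y_5 = 3(23) - 5 = 64
y_6 = 3(64) - 6 = 186
y_7 = 3(186) - 7 = 551
y_8 = 3(551) - 8 = 1645
y_9 = 3(1645) - 9 = 4926

4926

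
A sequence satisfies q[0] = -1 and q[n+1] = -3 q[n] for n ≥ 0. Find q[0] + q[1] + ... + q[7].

1640

q[1] = -3(-1) = 3
q[2] = -3(3) = -9
q[3] = -3(-9) = 27
q[4] = -3(27) = -81
q[5] = -3(-81) = 243
q[6] = -3(243) = -729
q[7] = -3(-729) = 2187
Sum = (-1) + 3 + (-9) + 27 + (-81) + 243 + (-729) + 2187 = 1640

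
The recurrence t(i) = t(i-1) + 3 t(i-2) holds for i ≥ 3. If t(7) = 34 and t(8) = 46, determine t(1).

2

Rearranging, t(i-2) = (t(i) - t(i-1)) / 3.
t(6) = (46 - 34) / 3 = 12/3 = 4
t(5) = (34 - 4) / 3 = 30/3 = 10
t(4) = (4 - 10) / 3 = -6/3 = -2
t(3) = (10 - (-2)) / 3 = 12/3 = 4
t(2) = (-2 - 4) / 3 = -6/3 = -2
t(1) = (4 - (-2)) / 3 = 6/3 = 2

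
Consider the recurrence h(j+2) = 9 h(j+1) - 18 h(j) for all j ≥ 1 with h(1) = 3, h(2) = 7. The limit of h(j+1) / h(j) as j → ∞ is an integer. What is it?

The characteristic equation is r^2 - 9r + 18 = 0, which factors as (r - 6)(r - 3) = 0.
So the roots are 6 and 3. Since |6| > |3| and the coefficient of 6^j is non-zero, the ratio tends to 6.

6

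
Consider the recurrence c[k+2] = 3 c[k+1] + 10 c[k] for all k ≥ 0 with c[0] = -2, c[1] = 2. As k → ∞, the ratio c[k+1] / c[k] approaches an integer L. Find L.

The characteristic equation is r^2 - 3r - 10 = 0, which factors as (r - 5)(r + 2) = 0.
So the roots are 5 and -2. Since |5| > |-2| and the coefficient of 5^k is non-zero, the ratio tends to 5.

5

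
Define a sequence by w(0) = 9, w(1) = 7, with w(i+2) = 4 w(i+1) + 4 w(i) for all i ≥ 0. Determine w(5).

w(2) = 4(7) + 4(9) = 64
w(3) = 4(64) + 4(7) = 284
w(4) = 4(284) + 4(64) = 1392
w(5) = 4(1392) + 4(284) = 6704

6704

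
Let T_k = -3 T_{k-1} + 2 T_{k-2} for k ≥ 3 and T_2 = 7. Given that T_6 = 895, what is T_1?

Let T_1 = y.
T_3 = -21 + 2y
T_4 = 77 - 6y
T_5 = -273 + 22y
T_6 = 973 - 78y
So 973 - 78y = 895, giving y = 1.

1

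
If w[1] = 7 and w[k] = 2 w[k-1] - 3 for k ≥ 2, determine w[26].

134217731

The fixed point is -3/(1 - 2) = 3, so w[k] - 3 = 2(w[k-1] - 3).
Hence w[k] = 4·2^{k-1} + 3.
w[26] = 4·2^{25} + 3 = 4·33554432 + 3 = 134217731.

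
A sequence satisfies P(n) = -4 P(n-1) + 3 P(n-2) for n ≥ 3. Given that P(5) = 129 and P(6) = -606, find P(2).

-6

Rearranging, P(n-2) = (P(n) + 4 P(n-1)) / 3.
P(4) = (-606 + 4*129) / 3 = -90/3 = -30
P(3) = (129 + 4*(-30)) / 3 = 9/3 = 3
P(2) = (-30 + 4*3) / 3 = -18/3 = -6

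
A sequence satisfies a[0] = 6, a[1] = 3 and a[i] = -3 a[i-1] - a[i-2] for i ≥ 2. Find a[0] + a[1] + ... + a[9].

a[2] = -3(3) - 6 = -15
a[3] = -3(-15) - 3 = 42
a[4] = -3(42) - (-15) = -111
a[5] = -3(-111) - 42 = 291
a[6] = -3(291) - (-111) = -762
a[7] = -3(-762) - 291 = 1995
a[8] = -3(1995) - (-762) = -5223
a[9] = -3(-5223) - 1995 = 13674
Sum = 6 + 3 + (-15) + 42 + (-111) + 291 + (-762) + 1995 + (-5223) + 13674 = 9900

9900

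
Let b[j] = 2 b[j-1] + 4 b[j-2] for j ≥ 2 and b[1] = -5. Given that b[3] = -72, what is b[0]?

Let b[0] = x.
b[2] = -10 + 4x
b[3] = -40 + 8x
So -40 + 8x = -72, giving x = -4.

-4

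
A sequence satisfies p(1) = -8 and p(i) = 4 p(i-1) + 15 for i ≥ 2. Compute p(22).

The fixed point is 15/(1 - 4) = -5, so p(i) + 5 = 4(p(i-1) + 5).
Hence p(i) = -3·4^{i-1} - 5.
p(22) = -3·4^{21} - 5 = -3·4398046511104 - 5 = -13194139533317.

-13194139533317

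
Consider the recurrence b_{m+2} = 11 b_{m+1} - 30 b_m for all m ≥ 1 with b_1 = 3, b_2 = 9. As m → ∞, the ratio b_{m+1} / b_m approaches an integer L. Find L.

6

The characteristic equation is r^2 - 11r + 30 = 0, which factors as (r - 6)(r - 5) = 0.
So the roots are 6 and 5. Since |6| > |5| and the coefficient of 6^m is non-zero, the ratio tends to 6.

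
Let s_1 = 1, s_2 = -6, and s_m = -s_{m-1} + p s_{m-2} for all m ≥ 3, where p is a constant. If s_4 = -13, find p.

1

s_3 = 6 + p
s_4 = -6 - 7p
So -6 - 7p = -13, giving p = 1.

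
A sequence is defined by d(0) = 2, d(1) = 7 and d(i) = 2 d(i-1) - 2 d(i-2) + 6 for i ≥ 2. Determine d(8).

d(2) = 2*7 - 2*2 + 6 = 16
d(3) = 2*16 - 2*7 + 6 = 24
d(4) = 2*24 - 2*16 + 6 = 22
d(5) = 2*22 - 2*24 + 6 = 2
d(6) = 2*2 - 2*22 + 6 = -34
d(7) = 2*(-34) - 2*2 + 6 = -66
d(8) = 2*(-66) - 2*(-34) + 6 = -58

-58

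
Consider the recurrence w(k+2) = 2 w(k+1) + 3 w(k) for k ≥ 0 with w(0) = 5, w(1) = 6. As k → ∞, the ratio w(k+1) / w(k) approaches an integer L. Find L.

3

The characteristic equation is r^2 - 2r - 3 = 0, which factors as (r - 3)(r + 1) = 0.
So the roots are 3 and -1. Since |3| > |-1| and the coefficient of 3^k is non-zero, the ratio tends to 3.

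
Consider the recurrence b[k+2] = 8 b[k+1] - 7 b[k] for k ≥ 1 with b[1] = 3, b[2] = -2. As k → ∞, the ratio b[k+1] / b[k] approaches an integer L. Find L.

The characteristic equation is r^2 - 8r + 7 = 0, which factors as (r - 7)(r - 1) = 0.
So the roots are 7 and 1. Since |7| > |1| and the coefficient of 7^k is non-zero, the ratio tends to 7.

7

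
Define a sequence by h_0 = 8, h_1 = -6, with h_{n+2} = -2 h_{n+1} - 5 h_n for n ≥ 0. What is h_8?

-4552

h_2 = -2(-6) - 5(8) = -28
h_3 = -2(-28) - 5(-6) = 86
h_4 = -2(86) - 5(-28) = -32
h_5 = -2(-32) - 5(86) = -366
h_6 = -2(-366) - 5(-32) = 892
h_7 = -2(892) - 5(-366) = 46
h_8 = -2(46) - 5(892) = -4552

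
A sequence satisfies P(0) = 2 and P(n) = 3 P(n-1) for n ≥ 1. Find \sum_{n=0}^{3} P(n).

P(1) = 3·2 = 6
P(2) = 3·6 = 18
P(3) = 3·18 = 54
Sum = 2 + 6 + 18 + 54 = 80

80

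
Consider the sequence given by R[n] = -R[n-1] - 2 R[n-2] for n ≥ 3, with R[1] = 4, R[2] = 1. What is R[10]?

-41

R[3] = -1 - 2*4 = -9
R[4] = -(-9) - 2*1 = 7
R[5] = -7 - 2*(-9) = 11
R[6] = -11 - 2*7 = -25
R[7] = -(-25) - 2*11 = 3
R[8] = -3 - 2*(-25) = 47
R[9] = -47 - 2*3 = -53
R[10] = -(-53) - 2*47 = -41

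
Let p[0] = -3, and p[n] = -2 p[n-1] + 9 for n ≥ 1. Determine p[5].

195

p[1] = -2·(-3) + 9 = 15
p[2] = -2·15 + 9 = -21
p[3] = -2·(-21) + 9 = 51
p[4] = -2·51 + 9 = -93
p[5] = -2·(-93) + 9 = 195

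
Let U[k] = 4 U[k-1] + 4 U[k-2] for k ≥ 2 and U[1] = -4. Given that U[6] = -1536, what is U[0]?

4

Let U[0] = v.
U[2] = -16 + 4v
U[3] = -80 + 16v
U[4] = -384 + 80v
U[5] = -1856 + 384v
U[6] = -8960 + 1856v
So -8960 + 1856v = -1536, giving v = 4.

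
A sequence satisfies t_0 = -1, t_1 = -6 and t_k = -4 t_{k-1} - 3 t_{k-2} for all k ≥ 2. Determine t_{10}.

t_2 = -4(-6) - 3(-1) = 27
t_3 = -4(27) - 3(-6) = -90
t_4 = -4(-90) - 3(27) = 279
t_5 = -4(279) - 3(-90) = -846
t_6 = -4(-846) - 3(279) = 2547
t_7 = -4(2547) - 3(-846) = -7650
t_8 = -4(-7650) - 3(2547) = 22959
t_9 = -4(22959) - 3(-7650) = -68886
t_{10} = -4(-68886) - 3(22959) = 206667

206667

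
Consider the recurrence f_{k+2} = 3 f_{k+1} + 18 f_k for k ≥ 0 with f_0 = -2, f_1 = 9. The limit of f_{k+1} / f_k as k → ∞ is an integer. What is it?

6

The characteristic equation is r^2 - 3r - 18 = 0, which factors as (r - 6)(r + 3) = 0.
So the roots are 6 and -3. Since |6| > |-3| and the coefficient of 6^k is non-zero, the ratio tends to 6.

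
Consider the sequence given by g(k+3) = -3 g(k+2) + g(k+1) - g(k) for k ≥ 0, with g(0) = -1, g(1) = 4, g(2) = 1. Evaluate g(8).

-1089

g(3) = -3(1) + 4 - (-1) = 2
g(4) = -3(2) + 1 - 4 = -9
g(5) = -3(-9) + 2 - 1 = 28
g(6) = -3(28) + (-9) - 2 = -95
g(7) = -3(-95) + 28 - (-9) = 322
g(8) = -3(322) + (-95) - 28 = -1089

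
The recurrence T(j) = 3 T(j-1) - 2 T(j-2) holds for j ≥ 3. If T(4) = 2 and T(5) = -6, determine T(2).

8

Rearranging, T(j-2) = (T(j) - 3 T(j-1)) / -2.
T(3) = (-6 - 3·2) / -2 = -12/-2 = 6
T(2) = (2 - 3·6) / -2 = -16/-2 = 8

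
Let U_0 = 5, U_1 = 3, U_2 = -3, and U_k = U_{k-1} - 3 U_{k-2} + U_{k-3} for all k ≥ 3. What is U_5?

U_3 = (-3) - 3(3) + 5 = -7
U_4 = (-7) - 3(-3) + 3 = 5
U_5 = 5 - 3(-7) + (-3) = 23

23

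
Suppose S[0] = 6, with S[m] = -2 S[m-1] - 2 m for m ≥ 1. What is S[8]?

1644

S[1] = -2*6 - 2 = -14
S[2] = -2*(-14) - 4 = 24
S[3] = -2*24 - 6 = -54
S[4] = -2*(-54) - 8 = 100
S[5] = -2*100 - 10 = -210
S[6] = -2*(-210) - 12 = 408
S[7] = -2*408 - 14 = -830
S[8] = -2*(-830) - 16 = 1644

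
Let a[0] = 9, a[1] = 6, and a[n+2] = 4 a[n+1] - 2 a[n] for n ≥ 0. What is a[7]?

a[2] = 4·6 - 2·9 = 6
a[3] = 4·6 - 2·6 = 12
a[4] = 4·12 - 2·6 = 36
a[5] = 4·36 - 2·12 = 120
a[6] = 4·120 - 2·36 = 408
a[7] = 4·408 - 2·120 = 1392

1392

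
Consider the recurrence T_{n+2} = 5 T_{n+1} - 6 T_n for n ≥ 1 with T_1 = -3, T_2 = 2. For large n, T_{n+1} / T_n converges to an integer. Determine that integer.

3

The characteristic equation is r^2 - 5r + 6 = 0, which factors as (r - 3)(r - 2) = 0.
So the roots are 3 and 2. Since |3| > |2| and the coefficient of 3^n is non-zero, the ratio tends to 3.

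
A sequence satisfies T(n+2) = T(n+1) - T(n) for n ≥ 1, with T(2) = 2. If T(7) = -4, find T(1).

-4

Let T(1) = y.
T(3) = 2 - y
T(4) = -y
T(5) = -2
T(6) = -2 + y
T(7) = y
So y = -4, giving y = -4.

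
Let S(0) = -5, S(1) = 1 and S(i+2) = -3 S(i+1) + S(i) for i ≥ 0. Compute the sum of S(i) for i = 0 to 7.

2288

S(2) = -3·1 + (-5) = -8
S(3) = -3·(-8) + 1 = 25
S(4) = -3·25 + (-8) = -83
S(5) = -3·(-83) + 25 = 274
S(6) = -3·274 + (-83) = -905
S(7) = -3·(-905) + 274 = 2989
Sum = (-5) + 1 + (-8) + 25 + (-83) + 274 + (-905) + 2989 = 2288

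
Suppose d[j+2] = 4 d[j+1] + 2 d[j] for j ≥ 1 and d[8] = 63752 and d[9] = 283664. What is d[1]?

Rearranging, d[j-2] = (d[j] - 4 d[j-1]) / 2.
d[7] = (283664 - 4(63752)) / 2 = 28656/2 = 14328
d[6] = (63752 - 4(14328)) / 2 = 6440/2 = 3220
d[5] = (14328 - 4(3220)) / 2 = 1448/2 = 724
d[4] = (3220 - 4(724)) / 2 = 324/2 = 162
d[3] = (724 - 4(162)) / 2 = 76/2 = 38
d[2] = (162 - 4(38)) / 2 = 10/2 = 5
d[1] = (38 - 4(5)) / 2 = 18/2 = 9

9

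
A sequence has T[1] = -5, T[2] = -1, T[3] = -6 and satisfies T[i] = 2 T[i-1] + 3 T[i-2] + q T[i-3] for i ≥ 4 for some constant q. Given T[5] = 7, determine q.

-5

T[4] = -15 - 5q
T[5] = -48 - 11q
So -48 - 11q = 7, giving q = -5.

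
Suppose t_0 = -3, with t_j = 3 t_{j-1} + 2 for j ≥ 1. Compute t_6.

t_1 = 3·(-3) + 2 = -7
t_2 = 3·(-7) + 2 = -19
t_3 = 3·(-19) + 2 = -55
t_4 = 3·(-55) + 2 = -163
t_5 = 3·(-163) + 2 = -487
t_6 = 3·(-487) + 2 = -1459

-1459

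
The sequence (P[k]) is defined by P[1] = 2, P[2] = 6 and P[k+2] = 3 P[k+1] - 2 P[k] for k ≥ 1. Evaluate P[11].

4094

P[3] = 3(6) - 2(2) = 14
P[4] = 3(14) - 2(6) = 30
P[5] = 3(30) - 2(14) = 62
P[6] = 3(62) - 2(30) = 126
P[7] = 3(126) - 2(62) = 254
P[8] = 3(254) - 2(126) = 510
P[9] = 3(510) - 2(254) = 1022
P[10] = 3(1022) - 2(510) = 2046
P[11] = 3(2046) - 2(1022) = 4094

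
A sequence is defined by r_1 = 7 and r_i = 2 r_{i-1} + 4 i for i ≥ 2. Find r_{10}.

r_2 = 2·7 + 8 = 22
r_3 = 2·22 + 12 = 56
r_4 = 2·56 + 16 = 128
r_5 = 2·128 + 20 = 276
r_6 = 2·276 + 24 = 576
r_7 = 2·576 + 28 = 1180
r_8 = 2·1180 + 32 = 2392
r_9 = 2·2392 + 36 = 4820
r_{10} = 2·4820 + 40 = 9680

9680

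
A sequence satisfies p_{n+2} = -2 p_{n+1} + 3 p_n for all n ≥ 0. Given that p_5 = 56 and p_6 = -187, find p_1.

Rearranging, p_{n-2} = (p_n + 2 p_{n-1}) / 3.
p_4 = (-187 + 2·56) / 3 = -75/3 = -25
p_3 = (56 + 2·(-25)) / 3 = 6/3 = 2
p_2 = (-25 + 2·2) / 3 = -21/3 = -7
p_1 = (2 + 2·(-7)) / 3 = -12/3 = -4

-4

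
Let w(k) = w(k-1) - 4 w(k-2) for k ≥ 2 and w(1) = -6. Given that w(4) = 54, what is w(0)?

Let w(0) = y.
w(2) = -6 - 4y
w(3) = 18 - 4y
w(4) = 42 + 12y
So 42 + 12y = 54, giving y = 1.

1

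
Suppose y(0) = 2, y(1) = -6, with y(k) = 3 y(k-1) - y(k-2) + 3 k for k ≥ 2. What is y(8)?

y(2) = 3·(-6) - 2 + 6 = -14
y(3) = 3·(-14) - (-6) + 9 = -27
y(4) = 3·(-27) - (-14) + 12 = -55
y(5) = 3·(-55) - (-27) + 15 = -123
y(6) = 3·(-123) - (-55) + 18 = -296
y(7) = 3·(-296) - (-123) + 21 = -744
y(8) = 3·(-744) - (-296) + 24 = -1912

-1912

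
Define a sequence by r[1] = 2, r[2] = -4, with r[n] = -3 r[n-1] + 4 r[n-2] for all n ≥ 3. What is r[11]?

1258292

r[3] = -3*(-4) + 4*2 = 20
r[4] = -3*20 + 4*(-4) = -76
r[5] = -3*(-76) + 4*20 = 308
r[6] = -3*308 + 4*(-76) = -1228
r[7] = -3*(-1228) + 4*308 = 4916
r[8] = -3*4916 + 4*(-1228) = -19660
r[9] = -3*(-19660) + 4*4916 = 78644
r[10] = -3*78644 + 4*(-19660) = -314572
r[11] = -3*(-314572) + 4*78644 = 1258292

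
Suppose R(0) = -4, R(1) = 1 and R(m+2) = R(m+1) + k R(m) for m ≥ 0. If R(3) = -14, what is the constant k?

R(2) = 1 - 4k
R(3) = 1 - 3k
So 1 - 3k = -14, giving k = 5.

5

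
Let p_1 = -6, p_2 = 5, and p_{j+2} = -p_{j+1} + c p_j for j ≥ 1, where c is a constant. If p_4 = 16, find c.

p_3 = -5 - 6c
p_4 = 5 + 11c
So 5 + 11c = 16, giving c = 1.

1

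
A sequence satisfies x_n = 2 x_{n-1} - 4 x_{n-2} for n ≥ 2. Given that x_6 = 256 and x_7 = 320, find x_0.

Rearranging, x_{n-2} = (x_n - 2 x_{n-1}) / -4.
x_5 = (320 - 2(256)) / -4 = -192/-4 = 48
x_4 = (256 - 2(48)) / -4 = 160/-4 = -40
x_3 = (48 - 2(-40)) / -4 = 128/-4 = -32
x_2 = (-40 - 2(-32)) / -4 = 24/-4 = -6
x_1 = (-32 - 2(-6)) / -4 = -20/-4 = 5
x_0 = (-6 - 2(5)) / -4 = -16/-4 = 4

4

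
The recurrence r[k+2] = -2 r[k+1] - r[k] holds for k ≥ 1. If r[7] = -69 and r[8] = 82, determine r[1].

9

Rearranging, r[k-2] = -(r[k] + 2 r[k-1]).
r[6] = -(82 + 2·(-69)) = 56
r[5] = -(-69 + 2·56) = -43
r[4] = -(56 + 2·(-43)) = 30
r[3] = -(-43 + 2·30) = -17
r[2] = -(30 + 2·(-17)) = 4
r[1] = -(-17 + 2·4) = 9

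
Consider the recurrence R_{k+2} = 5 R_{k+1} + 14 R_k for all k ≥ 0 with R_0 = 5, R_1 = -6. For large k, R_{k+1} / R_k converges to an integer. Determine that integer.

The characteristic equation is r^2 - 5r - 14 = 0, which factors as (r - 7)(r + 2) = 0.
So the roots are 7 and -2. Since |7| > |-2| and the coefficient of 7^k is non-zero, the ratio tends to 7.

7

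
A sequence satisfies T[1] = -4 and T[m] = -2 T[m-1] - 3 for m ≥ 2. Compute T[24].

25165823

The fixed point is -3/(1 + 2) = -1, so T[m] + 1 = -2(T[m-1] + 1).
Hence T[m] = -3·(-2)^{m-1} - 1.
T[24] = -3·(-2)^{23} - 1 = -3·-8388608 - 1 = 25165823.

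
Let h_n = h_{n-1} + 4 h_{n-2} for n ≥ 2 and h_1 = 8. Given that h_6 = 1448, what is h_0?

8

Let h_0 = x.
h_2 = 8 + 4x
h_3 = 40 + 4x
h_4 = 72 + 20x
h_5 = 232 + 36x
h_6 = 520 + 116x
So 520 + 116x = 1448, giving x = 8.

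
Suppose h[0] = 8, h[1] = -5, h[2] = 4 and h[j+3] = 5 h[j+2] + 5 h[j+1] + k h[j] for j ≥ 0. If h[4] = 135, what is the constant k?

h[3] = -5 + 8k
h[4] = -5 + 35k
So -5 + 35k = 135, giving k = 4.

4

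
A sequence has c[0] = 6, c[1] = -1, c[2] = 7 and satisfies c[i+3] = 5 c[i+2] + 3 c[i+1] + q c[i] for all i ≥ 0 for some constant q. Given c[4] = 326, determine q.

c[3] = 32 + 6q
c[4] = 181 + 29q
So 181 + 29q = 326, giving q = 5.

5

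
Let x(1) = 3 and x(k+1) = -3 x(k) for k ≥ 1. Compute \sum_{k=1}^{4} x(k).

-60

x(2) = -3(3) = -9
x(3) = -3(-9) = 27
x(4) = -3(27) = -81
Sum = 3 + (-9) + 27 + (-81) = -60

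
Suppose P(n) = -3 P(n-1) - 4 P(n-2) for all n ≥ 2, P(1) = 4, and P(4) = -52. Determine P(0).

Let P(0) = w.
P(2) = -12 - 4w
P(3) = 20 + 12w
P(4) = -12 - 20w
So -12 - 20w = -52, giving w = 2.

2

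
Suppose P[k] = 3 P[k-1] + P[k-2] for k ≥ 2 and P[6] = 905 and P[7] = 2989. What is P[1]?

1

Rearranging, P[k-2] = P[k] - 3 P[k-1].
P[5] = 2989 - 3·905 = 274
P[4] = 905 - 3·274 = 83
P[3] = 274 - 3·83 = 25
P[2] = 83 - 3·25 = 8
P[1] = 25 - 3·8 = 1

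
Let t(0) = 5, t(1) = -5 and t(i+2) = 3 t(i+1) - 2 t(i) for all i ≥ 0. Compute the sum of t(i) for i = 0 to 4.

-235

t(2) = 3*(-5) - 2*5 = -25
t(3) = 3*(-25) - 2*(-5) = -65
t(4) = 3*(-65) - 2*(-25) = -145
Sum = 5 + (-5) + (-25) + (-65) + (-145) = -235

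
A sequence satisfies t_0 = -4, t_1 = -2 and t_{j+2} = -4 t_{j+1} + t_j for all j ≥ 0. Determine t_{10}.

t_2 = -4(-2) + (-4) = 4
t_3 = -4(4) + (-2) = -18
t_4 = -4(-18) + 4 = 76
t_5 = -4(76) + (-18) = -322
t_6 = -4(-322) + 76 = 1364
t_7 = -4(1364) + (-322) = -5778
t_8 = -4(-5778) + 1364 = 24476
t_9 = -4(24476) + (-5778) = -103682
t_{10} = -4(-103682) + 24476 = 439204

439204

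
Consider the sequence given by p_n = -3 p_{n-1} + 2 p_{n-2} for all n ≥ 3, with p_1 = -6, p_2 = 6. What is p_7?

p_3 = -3*6 + 2*(-6) = -30
p_4 = -3*(-30) + 2*6 = 102
p_5 = -3*102 + 2*(-30) = -366
p_6 = -3*(-366) + 2*102 = 1302
p_7 = -3*1302 + 2*(-366) = -4638

-4638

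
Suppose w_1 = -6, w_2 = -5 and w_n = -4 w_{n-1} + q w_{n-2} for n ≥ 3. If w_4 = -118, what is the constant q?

-2

w_3 = 20 - 6q
w_4 = -80 + 19q
So -80 + 19q = -118, giving q = -2.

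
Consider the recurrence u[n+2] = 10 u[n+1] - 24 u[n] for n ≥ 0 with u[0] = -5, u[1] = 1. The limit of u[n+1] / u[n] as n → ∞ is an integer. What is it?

6

The characteristic equation is r^2 - 10r + 24 = 0, which factors as (r - 6)(r - 4) = 0.
So the roots are 6 and 4. Since |6| > |4| and the coefficient of 6^n is non-zero, the ratio tends to 6.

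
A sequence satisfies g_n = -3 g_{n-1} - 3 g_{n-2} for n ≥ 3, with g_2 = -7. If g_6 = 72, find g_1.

5

Let g_1 = v.
g_3 = 21 - 3v
g_4 = -42 + 9v
g_5 = 63 - 18v
g_6 = -63 + 27v
So -63 + 27v = 72, giving v = 5.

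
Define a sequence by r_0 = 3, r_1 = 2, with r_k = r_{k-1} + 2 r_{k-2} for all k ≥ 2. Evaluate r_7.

r_2 = 2 + 2*3 = 8
r_3 = 8 + 2*2 = 12
r_4 = 12 + 2*8 = 28
r_5 = 28 + 2*12 = 52
r_6 = 52 + 2*28 = 108
r_7 = 108 + 2*52 = 212

212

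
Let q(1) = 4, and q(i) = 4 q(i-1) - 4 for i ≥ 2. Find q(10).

q(2) = 4*4 - 4 = 12
q(3) = 4*12 - 4 = 44
q(4) = 4*44 - 4 = 172
q(5) = 4*172 - 4 = 684
q(6) = 4*684 - 4 = 2732
q(7) = 4*2732 - 4 = 10924
q(8) = 4*10924 - 4 = 43692
q(9) = 4*43692 - 4 = 174764
q(10) = 4*174764 - 4 = 699052

699052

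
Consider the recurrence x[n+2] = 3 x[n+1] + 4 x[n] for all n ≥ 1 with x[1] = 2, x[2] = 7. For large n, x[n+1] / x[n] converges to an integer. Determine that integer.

4

The characteristic equation is r^2 - 3r - 4 = 0, which factors as (r - 4)(r + 1) = 0.
So the roots are 4 and -1. Since |4| > |-1| and the coefficient of 4^n is non-zero, the ratio tends to 4.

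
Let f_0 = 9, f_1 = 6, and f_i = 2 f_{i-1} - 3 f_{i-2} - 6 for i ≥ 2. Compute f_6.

303

f_2 = 2(6) - 3(9) - 6 = -21
f_3 = 2(-21) - 3(6) - 6 = -66
f_4 = 2(-66) - 3(-21) - 6 = -75
f_5 = 2(-75) - 3(-66) - 6 = 42
f_6 = 2(42) - 3(-75) - 6 = 303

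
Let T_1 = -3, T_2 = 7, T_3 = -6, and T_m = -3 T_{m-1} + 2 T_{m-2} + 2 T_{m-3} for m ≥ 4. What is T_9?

-10560

T_4 = -3(-6) + 2(7) + 2(-3) = 26
T_5 = -3(26) + 2(-6) + 2(7) = -76
T_6 = -3(-76) + 2(26) + 2(-6) = 268
T_7 = -3(268) + 2(-76) + 2(26) = -904
T_8 = -3(-904) + 2(268) + 2(-76) = 3096
T_9 = -3(3096) + 2(-904) + 2(268) = -10560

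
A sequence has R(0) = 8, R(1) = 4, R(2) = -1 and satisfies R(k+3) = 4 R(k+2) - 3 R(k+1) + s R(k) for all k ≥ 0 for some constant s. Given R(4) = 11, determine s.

2

R(3) = -16 + 8s
R(4) = -61 + 36s
So -61 + 36s = 11, giving s = 2.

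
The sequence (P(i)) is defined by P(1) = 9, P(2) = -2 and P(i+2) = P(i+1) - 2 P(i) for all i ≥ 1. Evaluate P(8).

P(3) = (-2) - 2(9) = -20
P(4) = (-20) - 2(-2) = -16
P(5) = (-16) - 2(-20) = 24
P(6) = 24 - 2(-16) = 56
P(7) = 56 - 2(24) = 8
P(8) = 8 - 2(56) = -104

-104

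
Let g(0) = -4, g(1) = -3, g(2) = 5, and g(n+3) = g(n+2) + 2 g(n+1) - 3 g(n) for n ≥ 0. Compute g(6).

64

g(3) = 5 + 2*(-3) - 3*(-4) = 11
g(4) = 11 + 2*5 - 3*(-3) = 30
g(5) = 30 + 2*11 - 3*5 = 37
g(6) = 37 + 2*30 - 3*11 = 64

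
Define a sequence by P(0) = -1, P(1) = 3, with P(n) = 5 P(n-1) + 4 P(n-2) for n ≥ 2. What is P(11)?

74297347

P(2) = 5·3 + 4·(-1) = 11
P(3) = 5·11 + 4·3 = 67
P(4) = 5·67 + 4·11 = 379
P(5) = 5·379 + 4·67 = 2163
P(6) = 5·2163 + 4·379 = 12331
P(7) = 5·12331 + 4·2163 = 70307
P(8) = 5·70307 + 4·12331 = 400859
P(9) = 5·400859 + 4·70307 = 2285523
P(10) = 5·2285523 + 4·400859 = 13031051
P(11) = 5·13031051 + 4·2285523 = 74297347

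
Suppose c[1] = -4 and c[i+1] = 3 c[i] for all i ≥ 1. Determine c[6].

c[2] = 3·(-4) = -12
c[3] = 3·(-12) = -36
c[4] = 3·(-36) = -108
c[5] = 3·(-108) = -324
c[6] = 3·(-324) = -972

-972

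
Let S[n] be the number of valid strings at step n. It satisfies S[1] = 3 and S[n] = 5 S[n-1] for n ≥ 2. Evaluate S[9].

S[2] = 5*3 = 15
S[3] = 5*15 = 75
S[4] = 5*75 = 375
S[5] = 5*375 = 1875
S[6] = 5*1875 = 9375
S[7] = 5*9375 = 46875
S[8] = 5*46875 = 234375
S[9] = 5*234375 = 1171875

1171875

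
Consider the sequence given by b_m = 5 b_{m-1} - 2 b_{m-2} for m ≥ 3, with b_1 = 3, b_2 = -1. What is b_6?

-1109

b_3 = 5(-1) - 2(3) = -11
b_4 = 5(-11) - 2(-1) = -53
b_5 = 5(-53) - 2(-11) = -243
b_6 = 5(-243) - 2(-53) = -1109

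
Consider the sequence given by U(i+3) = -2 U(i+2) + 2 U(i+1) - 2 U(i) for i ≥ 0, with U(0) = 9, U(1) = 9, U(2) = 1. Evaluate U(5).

18

U(3) = -2(1) + 2(9) - 2(9) = -2
U(4) = -2(-2) + 2(1) - 2(9) = -12
U(5) = -2(-12) + 2(-2) - 2(1) = 18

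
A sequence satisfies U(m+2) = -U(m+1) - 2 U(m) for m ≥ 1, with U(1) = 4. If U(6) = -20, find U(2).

Let U(2) = w.
U(3) = -8 - w
U(4) = 8 - w
U(5) = 8 + 3w
U(6) = -24 - w
So -24 - w = -20, giving w = -4.

-4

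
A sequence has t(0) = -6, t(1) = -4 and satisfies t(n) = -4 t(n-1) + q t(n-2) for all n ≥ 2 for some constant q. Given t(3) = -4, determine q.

t(2) = 16 - 6q
t(3) = -64 + 20q
So -64 + 20q = -4, giving q = 3.

3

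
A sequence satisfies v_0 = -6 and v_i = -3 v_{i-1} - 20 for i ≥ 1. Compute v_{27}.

7625597484982

The fixed point is -20/(1 + 3) = -5, so v_i + 5 = -3(v_{i-1} + 5).
Hence v_i = -1·(-3)^i - 5.
v_{27} = -1·(-3)^{27} - 5 = -1·-7625597484987 - 5 = 7625597484982.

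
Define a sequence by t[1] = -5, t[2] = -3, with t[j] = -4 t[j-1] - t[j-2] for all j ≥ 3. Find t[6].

-907

t[3] = -4(-3) - (-5) = 17
t[4] = -4(17) - (-3) = -65
t[5] = -4(-65) - 17 = 243
t[6] = -4(243) - (-65) = -907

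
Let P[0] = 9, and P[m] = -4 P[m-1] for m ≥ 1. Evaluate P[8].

P[1] = -4*9 = -36
P[2] = -4*(-36) = 144
P[3] = -4*144 = -576
P[4] = -4*(-576) = 2304
P[5] = -4*2304 = -9216
P[6] = -4*(-9216) = 36864
P[7] = -4*36864 = -147456
P[8] = -4*(-147456) = 589824

589824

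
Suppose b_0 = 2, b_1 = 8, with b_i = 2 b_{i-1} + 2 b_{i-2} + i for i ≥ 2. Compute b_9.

b_2 = 2(8) + 2(2) + 2 = 22
b_3 = 2(22) + 2(8) + 3 = 63
b_4 = 2(63) + 2(22) + 4 = 174
b_5 = 2(174) + 2(63) + 5 = 479
b_6 = 2(479) + 2(174) + 6 = 1312
b_7 = 2(1312) + 2(479) + 7 = 3589
b_8 = 2(3589) + 2(1312) + 8 = 9810
b_9 = 2(9810) + 2(3589) + 9 = 26807

26807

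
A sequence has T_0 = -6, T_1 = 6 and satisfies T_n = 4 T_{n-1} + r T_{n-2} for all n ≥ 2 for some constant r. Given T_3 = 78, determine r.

T_2 = 24 - 6r
T_3 = 96 - 18r
So 96 - 18r = 78, giving r = 1.

1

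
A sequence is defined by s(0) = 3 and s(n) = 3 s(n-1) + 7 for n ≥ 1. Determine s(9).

127936

s(1) = 3(3) + 7 = 16
s(2) = 3(16) + 7 = 55
s(3) = 3(55) + 7 = 172
s(4) = 3(172) + 7 = 523
s(5) = 3(523) + 7 = 1576
s(6) = 3(1576) + 7 = 4735
s(7) = 3(4735) + 7 = 14212
s(8) = 3(14212) + 7 = 42643
s(9) = 3(42643) + 7 = 127936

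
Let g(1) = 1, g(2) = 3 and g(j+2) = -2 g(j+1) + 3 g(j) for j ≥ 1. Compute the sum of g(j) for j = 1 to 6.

g(3) = -2*3 + 3*1 = -3
g(4) = -2*(-3) + 3*3 = 15
g(5) = -2*15 + 3*(-3) = -39
g(6) = -2*(-39) + 3*15 = 123
Sum = 1 + 3 + (-3) + 15 + (-39) + 123 = 100

100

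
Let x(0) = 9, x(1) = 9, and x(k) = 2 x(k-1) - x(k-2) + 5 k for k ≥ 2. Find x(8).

x(2) = 2*9 - 9 + 10 = 19
x(3) = 2*19 - 9 + 15 = 44
x(4) = 2*44 - 19 + 20 = 89
x(5) = 2*89 - 44 + 25 = 159
x(6) = 2*159 - 89 + 30 = 259
x(7) = 2*259 - 159 + 35 = 394
x(8) = 2*394 - 259 + 40 = 569

569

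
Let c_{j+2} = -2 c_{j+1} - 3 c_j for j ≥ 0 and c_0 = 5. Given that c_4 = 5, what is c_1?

5

Let c_1 = y.
c_2 = -15 - 2y
c_3 = 30 + y
c_4 = -15 + 4y
So -15 + 4y = 5, giving y = 5.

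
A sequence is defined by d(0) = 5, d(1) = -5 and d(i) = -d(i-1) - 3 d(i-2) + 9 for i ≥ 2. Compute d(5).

-53

d(2) = -(-5) - 3*5 + 9 = -1
d(3) = -(-1) - 3*(-5) + 9 = 25
d(4) = -25 - 3*(-1) + 9 = -13
d(5) = -(-13) - 3*25 + 9 = -53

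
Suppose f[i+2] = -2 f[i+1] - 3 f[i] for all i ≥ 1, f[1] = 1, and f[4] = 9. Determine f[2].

3

Let f[2] = y.
f[3] = -3 - 2y
f[4] = 6 + y
So 6 + y = 9, giving y = 3.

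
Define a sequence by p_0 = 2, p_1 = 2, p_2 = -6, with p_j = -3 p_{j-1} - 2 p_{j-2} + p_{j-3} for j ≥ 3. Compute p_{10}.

16

p_3 = -3*(-6) - 2*2 + 2 = 16
p_4 = -3*16 - 2*(-6) + 2 = -34
p_5 = -3*(-34) - 2*16 + (-6) = 64
p_6 = -3*64 - 2*(-34) + 16 = -108
p_7 = -3*(-108) - 2*64 + (-34) = 162
p_8 = -3*162 - 2*(-108) + 64 = -206
p_9 = -3*(-206) - 2*162 + (-108) = 186
p_{10} = -3*186 - 2*(-206) + 162 = 16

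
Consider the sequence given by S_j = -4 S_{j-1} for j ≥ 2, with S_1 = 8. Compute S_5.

2048

S_2 = -4*8 = -32
S_3 = -4*(-32) = 128
S_4 = -4*128 = -512
S_5 = -4*(-512) = 2048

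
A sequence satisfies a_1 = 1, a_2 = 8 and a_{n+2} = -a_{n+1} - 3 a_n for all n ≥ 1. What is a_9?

241

a_3 = -8 - 3*1 = -11
a_4 = -(-11) - 3*8 = -13
a_5 = -(-13) - 3*(-11) = 46
a_6 = -46 - 3*(-13) = -7
a_7 = -(-7) - 3*46 = -131
a_8 = -(-131) - 3*(-7) = 152
a_9 = -152 - 3*(-131) = 241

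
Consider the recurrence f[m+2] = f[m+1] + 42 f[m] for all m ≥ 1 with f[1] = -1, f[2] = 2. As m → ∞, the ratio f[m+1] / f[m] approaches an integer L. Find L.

7

The characteristic equation is r^2 - r - 42 = 0, which factors as (r - 7)(r + 6) = 0.
So the roots are 7 and -6. Since |7| > |-6| and the coefficient of 7^m is non-zero, the ratio tends to 7.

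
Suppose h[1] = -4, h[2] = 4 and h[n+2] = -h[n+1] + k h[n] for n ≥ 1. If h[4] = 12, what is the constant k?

1

h[3] = -4 - 4k
h[4] = 4 + 8k
So 4 + 8k = 12, giving k = 1.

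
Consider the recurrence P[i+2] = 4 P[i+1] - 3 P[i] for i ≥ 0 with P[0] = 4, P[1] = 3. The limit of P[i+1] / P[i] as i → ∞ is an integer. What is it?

3

The characteristic equation is r^2 - 4r + 3 = 0, which factors as (r - 3)(r - 1) = 0.
So the roots are 3 and 1. Since |3| > |1| and the coefficient of 3^i is non-zero, the ratio tends to 3.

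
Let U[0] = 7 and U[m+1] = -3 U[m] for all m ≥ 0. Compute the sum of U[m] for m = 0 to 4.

U[1] = -3(7) = -21
U[2] = -3(-21) = 63
U[3] = -3(63) = -189
U[4] = -3(-189) = 567
Sum = 7 + (-21) + 63 + (-189) + 567 = 427

427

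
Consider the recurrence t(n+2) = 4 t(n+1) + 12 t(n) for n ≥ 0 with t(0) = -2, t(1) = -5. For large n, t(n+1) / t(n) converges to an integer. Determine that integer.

The characteristic equation is r^2 - 4r - 12 = 0, which factors as (r - 6)(r + 2) = 0.
So the roots are 6 and -2. Since |6| > |-2| and the coefficient of 6^n is non-zero, the ratio tends to 6.

6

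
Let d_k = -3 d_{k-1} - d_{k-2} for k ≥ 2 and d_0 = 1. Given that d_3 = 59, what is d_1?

Let d_1 = w.
d_2 = -1 - 3w
d_3 = 3 + 8w
So 3 + 8w = 59, giving w = 7.

7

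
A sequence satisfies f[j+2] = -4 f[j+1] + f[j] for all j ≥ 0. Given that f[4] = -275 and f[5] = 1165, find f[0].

5

Rearranging, f[j-2] = f[j] + 4 f[j-1].
f[3] = 1165 + 4(-275) = 65
f[2] = -275 + 4(65) = -15
f[1] = 65 + 4(-15) = 5
f[0] = -15 + 4(5) = 5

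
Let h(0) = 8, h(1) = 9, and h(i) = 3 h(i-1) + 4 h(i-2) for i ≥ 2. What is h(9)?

h(2) = 3·9 + 4·8 = 59
h(3) = 3·59 + 4·9 = 213
h(4) = 3·213 + 4·59 = 875
h(5) = 3·875 + 4·213 = 3477
h(6) = 3·3477 + 4·875 = 13931
h(7) = 3·13931 + 4·3477 = 55701
h(8) = 3·55701 + 4·13931 = 222827
h(9) = 3·222827 + 4·55701 = 891285

891285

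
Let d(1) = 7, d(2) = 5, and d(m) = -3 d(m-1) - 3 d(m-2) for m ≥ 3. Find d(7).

-189

d(3) = -3·5 - 3·7 = -36
d(4) = -3·(-36) - 3·5 = 93
d(5) = -3·93 - 3·(-36) = -171
d(6) = -3·(-171) - 3·93 = 234
d(7) = -3·234 - 3·(-171) = -189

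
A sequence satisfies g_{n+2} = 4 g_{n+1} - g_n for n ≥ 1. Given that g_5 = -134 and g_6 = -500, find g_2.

Rearranging, g_{n-2} = -(g_n - 4 g_{n-1}).
g_4 = -(-500 - 4(-134)) = -36
g_3 = -(-134 - 4(-36)) = -10
g_2 = -(-36 - 4(-10)) = -4

-4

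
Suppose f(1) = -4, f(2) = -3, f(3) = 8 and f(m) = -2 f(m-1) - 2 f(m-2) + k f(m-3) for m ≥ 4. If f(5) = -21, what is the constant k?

-5

f(4) = -10 - 4k
f(5) = 4 + 5k
So 4 + 5k = -21, giving k = -5.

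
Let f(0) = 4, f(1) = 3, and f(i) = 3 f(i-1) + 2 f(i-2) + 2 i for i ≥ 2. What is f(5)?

f(2) = 3(3) + 2(4) + 4 = 21
f(3) = 3(21) + 2(3) + 6 = 75
f(4) = 3(75) + 2(21) + 8 = 275
f(5) = 3(275) + 2(75) + 10 = 985

985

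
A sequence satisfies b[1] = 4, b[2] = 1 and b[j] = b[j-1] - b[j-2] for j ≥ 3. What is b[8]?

b[3] = 1 - 4 = -3
b[4] = (-3) - 1 = -4
b[5] = (-4) - (-3) = -1
b[6] = (-1) - (-4) = 3
b[7] = 3 - (-1) = 4
b[8] = 4 - 3 = 1

1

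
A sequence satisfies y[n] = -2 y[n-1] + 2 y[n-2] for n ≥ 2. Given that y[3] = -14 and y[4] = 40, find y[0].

Rearranging, y[n-2] = (y[n] + 2 y[n-1]) / 2.
y[2] = (40 + 2(-14)) / 2 = 12/2 = 6
y[1] = (-14 + 2(6)) / 2 = -2/2 = -1
y[0] = (6 + 2(-1)) / 2 = 4/2 = 2

2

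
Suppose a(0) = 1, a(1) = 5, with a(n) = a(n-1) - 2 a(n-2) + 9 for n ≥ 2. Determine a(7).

43

a(2) = 5 - 2(1) + 9 = 12
a(3) = 12 - 2(5) + 9 = 11
a(4) = 11 - 2(12) + 9 = -4
a(5) = (-4) - 2(11) + 9 = -17
a(6) = (-17) - 2(-4) + 9 = 0
a(7) = 0 - 2(-17) + 9 = 43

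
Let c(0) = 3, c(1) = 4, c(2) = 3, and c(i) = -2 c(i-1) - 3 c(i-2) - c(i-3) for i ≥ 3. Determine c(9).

c(3) = -2(3) - 3(4) - 3 = -21
c(4) = -2(-21) - 3(3) - 4 = 29
c(5) = -2(29) - 3(-21) - 3 = 2
c(6) = -2(2) - 3(29) - (-21) = -70
c(7) = -2(-70) - 3(2) - 29 = 105
c(8) = -2(105) - 3(-70) - 2 = -2
c(9) = -2(-2) - 3(105) - (-70) = -241

-241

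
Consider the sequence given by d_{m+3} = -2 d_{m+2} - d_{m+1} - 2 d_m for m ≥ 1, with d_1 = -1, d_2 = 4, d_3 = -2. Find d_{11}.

d_4 = -2(-2) - 4 - 2(-1) = 2
d_5 = -2(2) - (-2) - 2(4) = -10
d_6 = -2(-10) - 2 - 2(-2) = 22
d_7 = -2(22) - (-10) - 2(2) = -38
d_8 = -2(-38) - 22 - 2(-10) = 74
d_9 = -2(74) - (-38) - 2(22) = -154
d_{10} = -2(-154) - 74 - 2(-38) = 310
d_{11} = -2(310) - (-154) - 2(74) = -614

-614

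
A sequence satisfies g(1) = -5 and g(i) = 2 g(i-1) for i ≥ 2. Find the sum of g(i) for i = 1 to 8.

g(2) = 2(-5) = -10
g(3) = 2(-10) = -20
g(4) = 2(-20) = -40
g(5) = 2(-40) = -80
g(6) = 2(-80) = -160
g(7) = 2(-160) = -320
g(8) = 2(-320) = -640
Sum = (-5) + (-10) + (-20) + (-40) + (-80) + (-160) + (-320) + (-640) = -1275

-1275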